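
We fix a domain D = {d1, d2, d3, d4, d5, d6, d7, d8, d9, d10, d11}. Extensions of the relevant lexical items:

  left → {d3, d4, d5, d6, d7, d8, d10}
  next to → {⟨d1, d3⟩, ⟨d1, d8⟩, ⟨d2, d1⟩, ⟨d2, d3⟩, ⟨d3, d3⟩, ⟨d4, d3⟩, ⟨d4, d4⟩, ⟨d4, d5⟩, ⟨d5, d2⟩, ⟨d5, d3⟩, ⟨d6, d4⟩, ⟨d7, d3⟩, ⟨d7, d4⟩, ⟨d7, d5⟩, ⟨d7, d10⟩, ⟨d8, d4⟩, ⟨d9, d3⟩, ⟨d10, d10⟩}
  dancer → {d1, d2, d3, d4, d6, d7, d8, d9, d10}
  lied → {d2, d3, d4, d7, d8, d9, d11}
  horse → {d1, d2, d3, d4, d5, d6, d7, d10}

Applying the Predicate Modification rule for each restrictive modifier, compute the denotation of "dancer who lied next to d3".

⟦who lied⟧ = ⟦lied⟧ = {d2, d3, d4, d7, d8, d9, d11}
⟦next to d3⟧ = {x : ⟨x, d3⟩ ∈ ⟦next to⟧} = {d1, d2, d3, d4, d5, d7, d9}
⟦dancer⟧ = {d1, d2, d3, d4, d6, d7, d8, d9, d10}
… ∩ ⟦who lied⟧ = {d1, d2, d3, d4, d6, d7, d8, d9, d10} ∩ {d2, d3, d4, d7, d8, d9, d11} = {d2, d3, d4, d7, d8, d9}
… ∩ ⟦next to d3⟧ = {d2, d3, d4, d7, d8, d9} ∩ {d1, d2, d3, d4, d5, d7, d9} = {d2, d3, d4, d7, d9}
So ⟦dancer who lied next to d3⟧ = {d2, d3, d4, d7, d9}.

{d2, d3, d4, d7, d9}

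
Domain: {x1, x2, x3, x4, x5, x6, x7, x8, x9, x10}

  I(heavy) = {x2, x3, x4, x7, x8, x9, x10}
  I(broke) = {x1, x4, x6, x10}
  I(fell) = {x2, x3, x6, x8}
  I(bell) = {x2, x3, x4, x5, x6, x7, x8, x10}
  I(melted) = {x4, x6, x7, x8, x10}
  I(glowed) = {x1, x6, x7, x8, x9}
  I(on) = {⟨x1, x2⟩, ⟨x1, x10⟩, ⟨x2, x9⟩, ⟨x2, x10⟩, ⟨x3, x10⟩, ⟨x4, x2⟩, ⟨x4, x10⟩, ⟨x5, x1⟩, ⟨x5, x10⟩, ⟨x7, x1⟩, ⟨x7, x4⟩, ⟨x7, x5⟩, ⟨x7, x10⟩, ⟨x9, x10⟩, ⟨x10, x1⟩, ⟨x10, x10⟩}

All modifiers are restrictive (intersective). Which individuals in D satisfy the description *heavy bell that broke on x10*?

⟦that broke⟧ = ⟦broke⟧ = {x1, x4, x6, x10}
⟦on x10⟧ = {x : ⟨x, x10⟩ ∈ ⟦on⟧} = {x1, x2, x3, x4, x5, x7, x9, x10}
⟦bell⟧ = {x2, x3, x4, x5, x6, x7, x8, x10}
… ∩ ⟦that broke⟧ = {x2, x3, x4, x5, x6, x7, x8, x10} ∩ {x1, x4, x6, x10} = {x4, x6, x10}
… ∩ ⟦on x10⟧ = {x4, x6, x10} ∩ {x1, x2, x3, x4, x5, x7, x9, x10} = {x4, x10}
… ∩ ⟦heavy⟧ = {x4, x10} ∩ {x2, x3, x4, x7, x8, x9, x10} = {x4, x10}
So ⟦heavy bell that broke on x10⟧ = {x4, x10}.

{x4, x10}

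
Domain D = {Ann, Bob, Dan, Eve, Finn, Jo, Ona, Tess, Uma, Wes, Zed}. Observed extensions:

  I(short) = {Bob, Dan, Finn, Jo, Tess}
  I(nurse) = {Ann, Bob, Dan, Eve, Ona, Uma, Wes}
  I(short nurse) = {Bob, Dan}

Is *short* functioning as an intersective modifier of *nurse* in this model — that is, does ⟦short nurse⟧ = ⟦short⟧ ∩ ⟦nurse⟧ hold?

yes

⟦short⟧ ∩ ⟦nurse⟧ = {Bob, Dan, Finn, Jo, Tess} ∩ {Ann, Bob, Dan, Eve, Ona, Uma, Wes} = {Bob, Dan}
Observed ⟦short nurse⟧ = {Bob, Dan}.
These coincide, so the modifier is intersective here.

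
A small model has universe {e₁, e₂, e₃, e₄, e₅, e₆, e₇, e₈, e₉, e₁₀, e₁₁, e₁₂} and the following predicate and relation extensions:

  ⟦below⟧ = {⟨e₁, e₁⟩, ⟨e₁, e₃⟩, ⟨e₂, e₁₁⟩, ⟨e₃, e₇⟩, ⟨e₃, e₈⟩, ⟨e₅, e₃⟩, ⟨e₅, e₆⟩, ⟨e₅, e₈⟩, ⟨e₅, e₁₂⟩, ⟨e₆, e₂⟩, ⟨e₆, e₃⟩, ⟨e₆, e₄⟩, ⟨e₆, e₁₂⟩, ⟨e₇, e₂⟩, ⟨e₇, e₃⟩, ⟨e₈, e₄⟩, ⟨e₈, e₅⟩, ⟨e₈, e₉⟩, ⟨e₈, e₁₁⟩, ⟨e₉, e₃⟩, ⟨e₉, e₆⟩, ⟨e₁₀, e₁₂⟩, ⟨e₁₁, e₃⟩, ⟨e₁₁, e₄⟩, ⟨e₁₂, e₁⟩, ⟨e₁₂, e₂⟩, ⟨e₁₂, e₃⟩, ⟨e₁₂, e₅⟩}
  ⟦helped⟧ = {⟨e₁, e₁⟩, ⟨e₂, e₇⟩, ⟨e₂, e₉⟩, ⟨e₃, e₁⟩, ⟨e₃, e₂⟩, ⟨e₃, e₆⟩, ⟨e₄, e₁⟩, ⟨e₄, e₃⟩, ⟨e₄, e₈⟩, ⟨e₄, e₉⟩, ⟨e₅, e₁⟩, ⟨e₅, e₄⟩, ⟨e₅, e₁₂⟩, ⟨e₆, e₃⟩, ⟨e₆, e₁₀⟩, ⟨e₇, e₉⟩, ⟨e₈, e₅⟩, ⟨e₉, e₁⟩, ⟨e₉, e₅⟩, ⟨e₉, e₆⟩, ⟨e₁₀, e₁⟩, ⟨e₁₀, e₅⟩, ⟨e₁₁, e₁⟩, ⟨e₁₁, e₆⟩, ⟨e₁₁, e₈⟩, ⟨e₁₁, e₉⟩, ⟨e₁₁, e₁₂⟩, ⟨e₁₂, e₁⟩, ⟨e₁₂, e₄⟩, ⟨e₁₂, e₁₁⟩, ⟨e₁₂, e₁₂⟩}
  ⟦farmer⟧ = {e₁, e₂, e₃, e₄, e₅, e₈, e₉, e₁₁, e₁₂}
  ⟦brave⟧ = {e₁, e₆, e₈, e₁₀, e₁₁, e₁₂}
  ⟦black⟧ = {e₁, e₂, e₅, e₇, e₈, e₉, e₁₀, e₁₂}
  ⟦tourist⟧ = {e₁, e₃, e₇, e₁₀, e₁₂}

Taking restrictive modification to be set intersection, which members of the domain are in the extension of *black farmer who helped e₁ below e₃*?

⟦who helped e₁⟧ = {x : ⟨x, e₁⟩ ∈ ⟦helped⟧} = {e₁, e₃, e₄, e₅, e₉, e₁₀, e₁₁, e₁₂}
⟦below e₃⟧ = {x : ⟨x, e₃⟩ ∈ ⟦below⟧} = {e₁, e₅, e₆, e₇, e₉, e₁₁, e₁₂}
⟦farmer⟧ = {e₁, e₂, e₃, e₄, e₅, e₈, e₉, e₁₁, e₁₂}
… ∩ ⟦who helped e₁⟧ = {e₁, e₂, e₃, e₄, e₅, e₈, e₉, e₁₁, e₁₂} ∩ {e₁, e₃, e₄, e₅, e₉, e₁₀, e₁₁, e₁₂} = {e₁, e₃, e₄, e₅, e₉, e₁₁, e₁₂}
… ∩ ⟦below e₃⟧ = {e₁, e₃, e₄, e₅, e₉, e₁₁, e₁₂} ∩ {e₁, e₅, e₆, e₇, e₉, e₁₁, e₁₂} = {e₁, e₅, e₉, e₁₁, e₁₂}
… ∩ ⟦black⟧ = {e₁, e₅, e₉, e₁₁, e₁₂} ∩ {e₁, e₂, e₅, e₇, e₈, e₉, e₁₀, e₁₂} = {e₁, e₅, e₉, e₁₂}
So ⟦black farmer who helped e₁ below e₃⟧ = {e₁, e₅, e₉, e₁₂}.

{e₁, e₅, e₉, e₁₂}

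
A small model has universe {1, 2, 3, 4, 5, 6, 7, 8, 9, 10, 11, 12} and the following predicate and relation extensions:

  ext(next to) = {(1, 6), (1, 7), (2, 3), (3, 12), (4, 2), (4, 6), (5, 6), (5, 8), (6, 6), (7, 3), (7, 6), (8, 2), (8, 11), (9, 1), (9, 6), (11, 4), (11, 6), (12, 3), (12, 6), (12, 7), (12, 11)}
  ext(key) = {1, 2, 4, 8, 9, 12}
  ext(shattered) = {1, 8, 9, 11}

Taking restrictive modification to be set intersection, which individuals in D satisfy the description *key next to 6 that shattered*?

{1, 9}

⟦next to 6⟧ = {x : ⟨x, 6⟩ ∈ ⟦next to⟧} = {1, 4, 5, 6, 7, 9, 11, 12}
⟦that shattered⟧ = ⟦shattered⟧ = {1, 8, 9, 11}
⟦key⟧ = {1, 2, 4, 8, 9, 12}
… ∩ ⟦next to 6⟧ = {1, 2, 4, 8, 9, 12} ∩ {1, 4, 5, 6, 7, 9, 11, 12} = {1, 4, 9, 12}
… ∩ ⟦that shattered⟧ = {1, 4, 9, 12} ∩ {1, 8, 9, 11} = {1, 9}
So ⟦key next to 6 that shattered⟧ = {1, 9}.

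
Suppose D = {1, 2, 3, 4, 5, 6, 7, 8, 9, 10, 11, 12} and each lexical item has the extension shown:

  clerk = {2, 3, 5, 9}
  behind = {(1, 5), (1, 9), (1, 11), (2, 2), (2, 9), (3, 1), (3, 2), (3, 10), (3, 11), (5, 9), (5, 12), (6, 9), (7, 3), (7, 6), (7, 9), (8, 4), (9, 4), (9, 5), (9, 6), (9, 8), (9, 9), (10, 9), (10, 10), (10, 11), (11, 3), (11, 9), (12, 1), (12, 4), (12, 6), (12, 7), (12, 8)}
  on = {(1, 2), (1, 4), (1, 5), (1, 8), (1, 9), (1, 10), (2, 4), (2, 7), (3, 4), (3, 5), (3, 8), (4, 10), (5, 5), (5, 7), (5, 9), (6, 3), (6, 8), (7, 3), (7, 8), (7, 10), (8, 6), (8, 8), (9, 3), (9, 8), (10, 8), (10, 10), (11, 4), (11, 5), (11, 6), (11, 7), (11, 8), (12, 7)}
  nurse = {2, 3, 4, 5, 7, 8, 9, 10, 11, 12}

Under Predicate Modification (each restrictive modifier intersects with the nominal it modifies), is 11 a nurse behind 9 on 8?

⟦behind 9⟧ = {x : ⟨x, 9⟩ ∈ ⟦behind⟧} = {1, 2, 5, 6, 7, 9, 10, 11}
⟦on 8⟧ = {x : ⟨x, 8⟩ ∈ ⟦on⟧} = {1, 3, 6, 7, 8, 9, 10, 11}
⟦nurse⟧ = {2, 3, 4, 5, 7, 8, 9, 10, 11, 12}
… ∩ ⟦behind 9⟧ = {2, 3, 4, 5, 7, 8, 9, 10, 11, 12} ∩ {1, 2, 5, 6, 7, 9, 10, 11} = {2, 5, 7, 9, 10, 11}
… ∩ ⟦on 8⟧ = {2, 5, 7, 9, 10, 11} ∩ {1, 3, 6, 7, 8, 9, 10, 11} = {7, 9, 10, 11}
⟦nurse behind 9 on 8⟧ = {7, 9, 10, 11}; 11 ∈ this set.

yes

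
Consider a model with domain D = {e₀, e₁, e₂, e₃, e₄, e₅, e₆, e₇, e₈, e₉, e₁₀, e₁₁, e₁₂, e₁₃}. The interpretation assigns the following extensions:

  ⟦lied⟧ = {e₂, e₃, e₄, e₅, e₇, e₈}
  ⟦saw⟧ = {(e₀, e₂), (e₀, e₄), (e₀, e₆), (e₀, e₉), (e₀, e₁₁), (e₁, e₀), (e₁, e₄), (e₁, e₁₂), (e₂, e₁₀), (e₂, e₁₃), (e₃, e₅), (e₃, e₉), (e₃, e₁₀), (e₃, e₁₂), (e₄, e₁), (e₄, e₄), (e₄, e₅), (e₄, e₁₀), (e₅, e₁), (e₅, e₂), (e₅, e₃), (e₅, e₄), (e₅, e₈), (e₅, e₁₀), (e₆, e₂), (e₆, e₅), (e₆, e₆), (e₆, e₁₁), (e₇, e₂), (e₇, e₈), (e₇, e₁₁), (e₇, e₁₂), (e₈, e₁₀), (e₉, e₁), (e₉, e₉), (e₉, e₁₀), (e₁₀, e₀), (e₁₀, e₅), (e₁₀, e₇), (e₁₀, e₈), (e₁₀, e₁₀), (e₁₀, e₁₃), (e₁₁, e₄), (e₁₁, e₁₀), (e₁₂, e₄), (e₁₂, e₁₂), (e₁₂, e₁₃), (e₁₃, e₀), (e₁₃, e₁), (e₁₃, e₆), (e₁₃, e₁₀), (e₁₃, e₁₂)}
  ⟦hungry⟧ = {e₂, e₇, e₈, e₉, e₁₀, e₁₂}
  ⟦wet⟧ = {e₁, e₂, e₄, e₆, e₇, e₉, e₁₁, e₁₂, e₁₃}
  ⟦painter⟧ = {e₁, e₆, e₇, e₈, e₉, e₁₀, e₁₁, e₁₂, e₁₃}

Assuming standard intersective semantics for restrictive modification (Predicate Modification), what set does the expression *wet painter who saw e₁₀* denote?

⟦who saw e₁₀⟧ = {x : ⟨x, e₁₀⟩ ∈ ⟦saw⟧} = {e₂, e₃, e₄, e₅, e₈, e₉, e₁₀, e₁₁, e₁₃}
⟦painter⟧ = {e₁, e₆, e₇, e₈, e₉, e₁₀, e₁₁, e₁₂, e₁₃}
… ∩ ⟦who saw e₁₀⟧ = {e₁, e₆, e₇, e₈, e₉, e₁₀, e₁₁, e₁₂, e₁₃} ∩ {e₂, e₃, e₄, e₅, e₈, e₉, e₁₀, e₁₁, e₁₃} = {e₈, e₉, e₁₀, e₁₁, e₁₃}
… ∩ ⟦wet⟧ = {e₈, e₉, e₁₀, e₁₁, e₁₃} ∩ {e₁, e₂, e₄, e₆, e₇, e₉, e₁₁, e₁₂, e₁₃} = {e₉, e₁₁, e₁₃}
So ⟦wet painter who saw e₁₀⟧ = {e₉, e₁₁, e₁₃}.

{e₉, e₁₁, e₁₃}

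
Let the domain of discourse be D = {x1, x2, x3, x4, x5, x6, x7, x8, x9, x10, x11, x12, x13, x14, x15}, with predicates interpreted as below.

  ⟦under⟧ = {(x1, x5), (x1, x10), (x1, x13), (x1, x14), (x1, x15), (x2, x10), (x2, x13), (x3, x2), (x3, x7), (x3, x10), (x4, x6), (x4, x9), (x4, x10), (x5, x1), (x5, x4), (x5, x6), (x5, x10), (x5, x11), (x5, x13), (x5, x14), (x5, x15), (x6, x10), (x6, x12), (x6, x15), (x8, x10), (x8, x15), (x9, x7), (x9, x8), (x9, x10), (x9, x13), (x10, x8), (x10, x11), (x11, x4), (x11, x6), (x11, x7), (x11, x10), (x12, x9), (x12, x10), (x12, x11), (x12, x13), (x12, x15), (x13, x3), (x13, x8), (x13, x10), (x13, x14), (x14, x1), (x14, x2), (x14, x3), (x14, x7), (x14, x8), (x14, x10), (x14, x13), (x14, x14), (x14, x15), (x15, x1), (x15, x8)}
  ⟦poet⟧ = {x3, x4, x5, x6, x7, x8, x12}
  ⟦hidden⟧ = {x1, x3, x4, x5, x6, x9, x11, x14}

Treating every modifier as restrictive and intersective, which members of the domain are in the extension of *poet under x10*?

{x3, x4, x5, x6, x8, x12}

⟦under x10⟧ = {x : ⟨x, x10⟩ ∈ ⟦under⟧} = {x1, x2, x3, x4, x5, x6, x8, x9, x11, x12, x13, x14}
⟦poet⟧ = {x3, x4, x5, x6, x7, x8, x12}
… ∩ ⟦under x10⟧ = {x3, x4, x5, x6, x7, x8, x12} ∩ {x1, x2, x3, x4, x5, x6, x8, x9, x11, x12, x13, x14} = {x3, x4, x5, x6, x8, x12}
So ⟦poet under x10⟧ = {x3, x4, x5, x6, x8, x12}.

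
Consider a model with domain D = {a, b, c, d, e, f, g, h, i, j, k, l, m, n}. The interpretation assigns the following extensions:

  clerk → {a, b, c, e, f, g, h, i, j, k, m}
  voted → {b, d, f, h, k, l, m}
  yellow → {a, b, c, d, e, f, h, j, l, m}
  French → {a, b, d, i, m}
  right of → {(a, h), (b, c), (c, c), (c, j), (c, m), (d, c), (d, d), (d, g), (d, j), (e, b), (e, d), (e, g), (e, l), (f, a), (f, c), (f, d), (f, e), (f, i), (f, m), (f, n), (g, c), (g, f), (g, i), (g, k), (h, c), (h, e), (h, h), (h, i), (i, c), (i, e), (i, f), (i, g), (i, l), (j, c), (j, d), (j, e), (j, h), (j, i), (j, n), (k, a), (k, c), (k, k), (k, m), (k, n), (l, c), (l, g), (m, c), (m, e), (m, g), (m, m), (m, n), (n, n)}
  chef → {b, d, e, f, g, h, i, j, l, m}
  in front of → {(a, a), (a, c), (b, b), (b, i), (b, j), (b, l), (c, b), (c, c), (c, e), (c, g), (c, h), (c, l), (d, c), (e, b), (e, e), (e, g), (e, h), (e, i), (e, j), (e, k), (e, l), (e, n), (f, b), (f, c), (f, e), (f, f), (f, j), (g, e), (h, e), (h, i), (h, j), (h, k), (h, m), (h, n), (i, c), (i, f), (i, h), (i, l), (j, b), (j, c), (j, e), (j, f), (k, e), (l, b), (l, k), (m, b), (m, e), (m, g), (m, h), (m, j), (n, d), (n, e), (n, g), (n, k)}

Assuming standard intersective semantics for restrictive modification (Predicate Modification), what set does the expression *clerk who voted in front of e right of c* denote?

{f, h, k, m}

⟦who voted⟧ = ⟦voted⟧ = {b, d, f, h, k, l, m}
⟦in front of e⟧ = {x : ⟨x, e⟩ ∈ ⟦in front of⟧} = {c, e, f, g, h, j, k, m, n}
⟦right of c⟧ = {x : ⟨x, c⟩ ∈ ⟦right of⟧} = {b, c, d, f, g, h, i, j, k, l, m}
⟦clerk⟧ = {a, b, c, e, f, g, h, i, j, k, m}
… ∩ ⟦who voted⟧ = {a, b, c, e, f, g, h, i, j, k, m} ∩ {b, d, f, h, k, l, m} = {b, f, h, k, m}
… ∩ ⟦in front of e⟧ = {b, f, h, k, m} ∩ {c, e, f, g, h, j, k, m, n} = {f, h, k, m}
… ∩ ⟦right of c⟧ = {f, h, k, m} ∩ {b, c, d, f, g, h, i, j, k, l, m} = {f, h, k, m}
So ⟦clerk who voted in front of e right of c⟧ = {f, h, k, m}.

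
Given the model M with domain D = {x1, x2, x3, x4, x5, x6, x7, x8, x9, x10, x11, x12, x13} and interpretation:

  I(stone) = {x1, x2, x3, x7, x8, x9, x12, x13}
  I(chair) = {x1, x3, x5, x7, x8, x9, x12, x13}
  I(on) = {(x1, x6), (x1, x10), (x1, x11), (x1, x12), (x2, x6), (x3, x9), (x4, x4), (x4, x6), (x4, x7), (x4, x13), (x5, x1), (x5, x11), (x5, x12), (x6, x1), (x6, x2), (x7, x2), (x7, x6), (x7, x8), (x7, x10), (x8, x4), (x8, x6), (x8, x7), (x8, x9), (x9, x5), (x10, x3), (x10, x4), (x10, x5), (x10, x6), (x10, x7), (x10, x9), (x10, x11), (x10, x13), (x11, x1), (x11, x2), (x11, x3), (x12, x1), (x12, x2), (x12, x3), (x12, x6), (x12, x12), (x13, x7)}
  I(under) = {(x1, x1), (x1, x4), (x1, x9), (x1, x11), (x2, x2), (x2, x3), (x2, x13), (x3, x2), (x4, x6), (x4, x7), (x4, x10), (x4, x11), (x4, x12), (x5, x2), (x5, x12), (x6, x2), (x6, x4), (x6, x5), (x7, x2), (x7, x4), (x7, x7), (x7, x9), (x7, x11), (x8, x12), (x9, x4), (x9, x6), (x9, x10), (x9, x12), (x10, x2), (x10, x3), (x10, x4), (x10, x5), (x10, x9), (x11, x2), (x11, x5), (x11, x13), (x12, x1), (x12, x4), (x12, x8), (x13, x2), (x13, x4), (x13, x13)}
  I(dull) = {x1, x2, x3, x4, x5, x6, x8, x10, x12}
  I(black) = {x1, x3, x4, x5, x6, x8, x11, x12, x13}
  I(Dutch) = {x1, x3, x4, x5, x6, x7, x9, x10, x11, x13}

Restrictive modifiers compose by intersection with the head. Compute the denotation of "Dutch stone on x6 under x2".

{x7}

⟦on x6⟧ = {x : ⟨x, x6⟩ ∈ ⟦on⟧} = {x1, x2, x4, x7, x8, x10, x12}
⟦under x2⟧ = {x : ⟨x, x2⟩ ∈ ⟦under⟧} = {x2, x3, x5, x6, x7, x10, x11, x13}
⟦stone⟧ = {x1, x2, x3, x7, x8, x9, x12, x13}
… ∩ ⟦on x6⟧ = {x1, x2, x3, x7, x8, x9, x12, x13} ∩ {x1, x2, x4, x7, x8, x10, x12} = {x1, x2, x7, x8, x12}
… ∩ ⟦under x2⟧ = {x1, x2, x7, x8, x12} ∩ {x2, x3, x5, x6, x7, x10, x11, x13} = {x2, x7}
… ∩ ⟦Dutch⟧ = {x2, x7} ∩ {x1, x3, x4, x5, x6, x7, x9, x10, x11, x13} = {x7}
So ⟦Dutch stone on x6 under x2⟧ = {x7}.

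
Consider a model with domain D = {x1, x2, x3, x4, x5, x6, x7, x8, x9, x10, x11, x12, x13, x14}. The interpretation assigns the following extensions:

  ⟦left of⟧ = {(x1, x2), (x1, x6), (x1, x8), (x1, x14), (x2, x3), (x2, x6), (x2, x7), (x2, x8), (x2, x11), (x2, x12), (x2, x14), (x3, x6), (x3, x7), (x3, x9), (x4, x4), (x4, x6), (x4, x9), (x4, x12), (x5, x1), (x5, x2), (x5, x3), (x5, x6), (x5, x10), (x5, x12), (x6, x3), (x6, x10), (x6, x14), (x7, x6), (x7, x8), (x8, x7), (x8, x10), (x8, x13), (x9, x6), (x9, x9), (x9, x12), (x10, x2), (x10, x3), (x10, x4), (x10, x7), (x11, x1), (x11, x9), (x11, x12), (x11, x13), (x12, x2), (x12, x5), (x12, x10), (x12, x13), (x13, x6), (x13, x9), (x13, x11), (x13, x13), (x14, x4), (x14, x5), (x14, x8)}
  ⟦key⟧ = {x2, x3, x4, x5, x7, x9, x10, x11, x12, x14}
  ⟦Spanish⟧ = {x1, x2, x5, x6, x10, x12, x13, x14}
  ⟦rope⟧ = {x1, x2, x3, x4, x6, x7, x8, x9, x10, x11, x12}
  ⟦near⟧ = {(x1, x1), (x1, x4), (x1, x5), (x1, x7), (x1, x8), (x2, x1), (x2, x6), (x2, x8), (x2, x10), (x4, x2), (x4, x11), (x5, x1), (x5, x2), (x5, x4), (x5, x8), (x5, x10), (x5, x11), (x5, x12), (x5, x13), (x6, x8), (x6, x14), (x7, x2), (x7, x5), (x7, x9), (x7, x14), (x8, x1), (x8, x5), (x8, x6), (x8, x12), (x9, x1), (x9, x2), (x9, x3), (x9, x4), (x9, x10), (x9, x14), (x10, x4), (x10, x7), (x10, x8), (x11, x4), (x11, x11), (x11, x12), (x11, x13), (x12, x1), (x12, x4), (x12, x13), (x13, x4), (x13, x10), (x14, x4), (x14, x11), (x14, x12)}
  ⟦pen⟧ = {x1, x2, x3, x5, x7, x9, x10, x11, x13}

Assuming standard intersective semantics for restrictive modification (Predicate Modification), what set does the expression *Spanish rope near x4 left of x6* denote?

⟦near x4⟧ = {x : ⟨x, x4⟩ ∈ ⟦near⟧} = {x1, x5, x9, x10, x11, x12, x13, x14}
⟦left of x6⟧ = {x : ⟨x, x6⟩ ∈ ⟦left of⟧} = {x1, x2, x3, x4, x5, x7, x9, x13}
⟦rope⟧ = {x1, x2, x3, x4, x6, x7, x8, x9, x10, x11, x12}
… ∩ ⟦near x4⟧ = {x1, x2, x3, x4, x6, x7, x8, x9, x10, x11, x12} ∩ {x1, x5, x9, x10, x11, x12, x13, x14} = {x1, x9, x10, x11, x12}
… ∩ ⟦left of x6⟧ = {x1, x9, x10, x11, x12} ∩ {x1, x2, x3, x4, x5, x7, x9, x13} = {x1, x9}
… ∩ ⟦Spanish⟧ = {x1, x9} ∩ {x1, x2, x5, x6, x10, x12, x13, x14} = {x1}
So ⟦Spanish rope near x4 left of x6⟧ = {x1}.

{x1}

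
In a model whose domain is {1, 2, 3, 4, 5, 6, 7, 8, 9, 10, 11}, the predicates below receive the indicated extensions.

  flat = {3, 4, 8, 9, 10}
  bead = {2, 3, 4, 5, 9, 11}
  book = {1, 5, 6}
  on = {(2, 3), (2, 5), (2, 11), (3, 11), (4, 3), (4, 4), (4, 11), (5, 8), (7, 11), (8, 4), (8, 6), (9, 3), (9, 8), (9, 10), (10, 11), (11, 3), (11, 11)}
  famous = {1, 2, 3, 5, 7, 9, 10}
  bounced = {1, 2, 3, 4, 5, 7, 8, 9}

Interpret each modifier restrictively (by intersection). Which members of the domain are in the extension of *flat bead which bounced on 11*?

⟦which bounced⟧ = ⟦bounced⟧ = {1, 2, 3, 4, 5, 7, 8, 9}
⟦on 11⟧ = {x : ⟨x, 11⟩ ∈ ⟦on⟧} = {2, 3, 4, 7, 10, 11}
⟦bead⟧ = {2, 3, 4, 5, 9, 11}
… ∩ ⟦which bounced⟧ = {2, 3, 4, 5, 9, 11} ∩ {1, 2, 3, 4, 5, 7, 8, 9} = {2, 3, 4, 5, 9}
… ∩ ⟦on 11⟧ = {2, 3, 4, 5, 9} ∩ {2, 3, 4, 7, 10, 11} = {2, 3, 4}
… ∩ ⟦flat⟧ = {2, 3, 4} ∩ {3, 4, 8, 9, 10} = {3, 4}
So ⟦flat bead which bounced on 11⟧ = {3, 4}.

{3, 4}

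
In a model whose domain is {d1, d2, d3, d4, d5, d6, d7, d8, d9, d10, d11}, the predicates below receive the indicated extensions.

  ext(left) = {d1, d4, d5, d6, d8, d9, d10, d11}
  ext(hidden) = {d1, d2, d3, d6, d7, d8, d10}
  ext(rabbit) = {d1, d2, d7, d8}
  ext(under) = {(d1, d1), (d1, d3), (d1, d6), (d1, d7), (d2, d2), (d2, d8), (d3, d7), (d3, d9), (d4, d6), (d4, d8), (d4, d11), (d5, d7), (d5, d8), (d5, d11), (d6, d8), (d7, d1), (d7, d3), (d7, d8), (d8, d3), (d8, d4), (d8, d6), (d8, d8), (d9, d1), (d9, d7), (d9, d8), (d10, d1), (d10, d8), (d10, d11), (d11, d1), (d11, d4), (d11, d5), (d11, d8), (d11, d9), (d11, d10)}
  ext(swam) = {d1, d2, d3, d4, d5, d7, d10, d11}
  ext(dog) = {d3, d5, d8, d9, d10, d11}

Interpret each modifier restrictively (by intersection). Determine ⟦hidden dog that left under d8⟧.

⟦that left⟧ = ⟦left⟧ = {d1, d4, d5, d6, d8, d9, d10, d11}
⟦under d8⟧ = {x : ⟨x, d8⟩ ∈ ⟦under⟧} = {d2, d4, d5, d6, d7, d8, d9, d10, d11}
⟦dog⟧ = {d3, d5, d8, d9, d10, d11}
… ∩ ⟦that left⟧ = {d3, d5, d8, d9, d10, d11} ∩ {d1, d4, d5, d6, d8, d9, d10, d11} = {d5, d8, d9, d10, d11}
… ∩ ⟦under d8⟧ = {d5, d8, d9, d10, d11} ∩ {d2, d4, d5, d6, d7, d8, d9, d10, d11} = {d5, d8, d9, d10, d11}
… ∩ ⟦hidden⟧ = {d5, d8, d9, d10, d11} ∩ {d1, d2, d3, d6, d7, d8, d10} = {d8, d10}
So ⟦hidden dog that left under d8⟧ = {d8, d10}.

{d8, d10}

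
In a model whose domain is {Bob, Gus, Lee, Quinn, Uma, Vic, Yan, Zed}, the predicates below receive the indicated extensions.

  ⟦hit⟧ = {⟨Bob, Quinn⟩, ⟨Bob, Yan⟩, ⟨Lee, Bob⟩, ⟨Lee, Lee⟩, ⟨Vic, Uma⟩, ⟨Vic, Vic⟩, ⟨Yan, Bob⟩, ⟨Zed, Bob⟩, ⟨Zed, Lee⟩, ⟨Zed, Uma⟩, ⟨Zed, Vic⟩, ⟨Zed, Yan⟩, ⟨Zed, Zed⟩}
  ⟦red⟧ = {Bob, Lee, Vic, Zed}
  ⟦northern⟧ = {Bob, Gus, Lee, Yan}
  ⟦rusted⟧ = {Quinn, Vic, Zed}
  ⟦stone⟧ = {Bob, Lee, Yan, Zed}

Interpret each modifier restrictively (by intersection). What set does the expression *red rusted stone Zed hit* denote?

{Zed}

⟦Zed hit⟧ = {x : ⟨Zed, x⟩ ∈ ⟦hit⟧} = {Bob, Lee, Uma, Vic, Yan, Zed}
⟦stone⟧ = {Bob, Lee, Yan, Zed}
… ∩ ⟦Zed hit⟧ = {Bob, Lee, Yan, Zed} ∩ {Bob, Lee, Uma, Vic, Yan, Zed} = {Bob, Lee, Yan, Zed}
… ∩ ⟦red⟧ = {Bob, Lee, Yan, Zed} ∩ {Bob, Lee, Vic, Zed} = {Bob, Lee, Zed}
… ∩ ⟦rusted⟧ = {Bob, Lee, Zed} ∩ {Quinn, Vic, Zed} = {Zed}
So ⟦red rusted stone Zed hit⟧ = {Zed}.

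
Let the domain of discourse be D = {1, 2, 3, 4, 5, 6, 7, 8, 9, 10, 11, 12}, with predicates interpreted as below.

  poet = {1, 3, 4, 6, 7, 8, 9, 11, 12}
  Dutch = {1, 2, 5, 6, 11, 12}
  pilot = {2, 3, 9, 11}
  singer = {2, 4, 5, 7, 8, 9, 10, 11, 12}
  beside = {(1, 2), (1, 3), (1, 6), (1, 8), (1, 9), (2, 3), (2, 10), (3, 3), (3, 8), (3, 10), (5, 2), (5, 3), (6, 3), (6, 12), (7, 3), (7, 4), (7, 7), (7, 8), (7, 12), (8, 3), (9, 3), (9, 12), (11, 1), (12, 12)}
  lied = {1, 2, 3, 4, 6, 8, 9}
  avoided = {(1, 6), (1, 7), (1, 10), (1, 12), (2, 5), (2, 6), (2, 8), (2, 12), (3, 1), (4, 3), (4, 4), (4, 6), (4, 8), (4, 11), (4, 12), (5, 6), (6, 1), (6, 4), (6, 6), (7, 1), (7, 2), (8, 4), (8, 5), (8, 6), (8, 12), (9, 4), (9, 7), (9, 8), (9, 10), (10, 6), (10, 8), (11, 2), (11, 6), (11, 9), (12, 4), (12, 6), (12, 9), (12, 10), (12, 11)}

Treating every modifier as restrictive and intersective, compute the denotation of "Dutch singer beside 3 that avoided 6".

⟦beside 3⟧ = {x : ⟨x, 3⟩ ∈ ⟦beside⟧} = {1, 2, 3, 5, 6, 7, 8, 9}
⟦that avoided 6⟧ = {x : ⟨x, 6⟩ ∈ ⟦avoided⟧} = {1, 2, 4, 5, 6, 8, 10, 11, 12}
⟦singer⟧ = {2, 4, 5, 7, 8, 9, 10, 11, 12}
… ∩ ⟦beside 3⟧ = {2, 4, 5, 7, 8, 9, 10, 11, 12} ∩ {1, 2, 3, 5, 6, 7, 8, 9} = {2, 5, 7, 8, 9}
… ∩ ⟦that avoided 6⟧ = {2, 5, 7, 8, 9} ∩ {1, 2, 4, 5, 6, 8, 10, 11, 12} = {2, 5, 8}
… ∩ ⟦Dutch⟧ = {2, 5, 8} ∩ {1, 2, 5, 6, 11, 12} = {2, 5}
So ⟦Dutch singer beside 3 that avoided 6⟧ = {2, 5}.

{2, 5}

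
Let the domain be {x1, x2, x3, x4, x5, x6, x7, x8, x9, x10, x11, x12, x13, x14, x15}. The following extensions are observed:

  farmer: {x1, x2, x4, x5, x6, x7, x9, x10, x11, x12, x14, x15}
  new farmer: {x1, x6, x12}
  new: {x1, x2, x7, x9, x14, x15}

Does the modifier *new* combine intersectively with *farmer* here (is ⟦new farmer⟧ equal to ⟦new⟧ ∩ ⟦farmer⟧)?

⟦new⟧ ∩ ⟦farmer⟧ = {x1, x2, x7, x9, x14, x15} ∩ {x1, x2, x4, x5, x6, x7, x9, x10, x11, x12, x14, x15} = {x1, x2, x7, x9, x14, x15}
Observed ⟦new farmer⟧ = {x1, x6, x12}.
These differ, so the modifier is not intersective in this model.

no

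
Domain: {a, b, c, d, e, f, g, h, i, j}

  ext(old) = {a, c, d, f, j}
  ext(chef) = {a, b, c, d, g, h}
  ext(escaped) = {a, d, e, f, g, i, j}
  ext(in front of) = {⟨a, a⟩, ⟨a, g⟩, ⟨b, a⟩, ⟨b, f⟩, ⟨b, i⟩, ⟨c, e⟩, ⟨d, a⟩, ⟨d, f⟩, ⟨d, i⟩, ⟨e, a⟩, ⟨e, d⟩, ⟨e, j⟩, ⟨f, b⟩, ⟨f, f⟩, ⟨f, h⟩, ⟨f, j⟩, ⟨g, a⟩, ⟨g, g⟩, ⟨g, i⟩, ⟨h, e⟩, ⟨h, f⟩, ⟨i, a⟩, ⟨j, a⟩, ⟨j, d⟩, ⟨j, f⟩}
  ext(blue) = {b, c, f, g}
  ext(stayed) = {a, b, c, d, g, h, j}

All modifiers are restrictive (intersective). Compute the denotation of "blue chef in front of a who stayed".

⟦in front of a⟧ = {x : ⟨x, a⟩ ∈ ⟦in front of⟧} = {a, b, d, e, g, i, j}
⟦who stayed⟧ = ⟦stayed⟧ = {a, b, c, d, g, h, j}
⟦chef⟧ = {a, b, c, d, g, h}
… ∩ ⟦in front of a⟧ = {a, b, c, d, g, h} ∩ {a, b, d, e, g, i, j} = {a, b, d, g}
… ∩ ⟦who stayed⟧ = {a, b, d, g} ∩ {a, b, c, d, g, h, j} = {a, b, d, g}
… ∩ ⟦blue⟧ = {a, b, d, g} ∩ {b, c, f, g} = {b, g}
So ⟦blue chef in front of a who stayed⟧ = {b, g}.

{b, g}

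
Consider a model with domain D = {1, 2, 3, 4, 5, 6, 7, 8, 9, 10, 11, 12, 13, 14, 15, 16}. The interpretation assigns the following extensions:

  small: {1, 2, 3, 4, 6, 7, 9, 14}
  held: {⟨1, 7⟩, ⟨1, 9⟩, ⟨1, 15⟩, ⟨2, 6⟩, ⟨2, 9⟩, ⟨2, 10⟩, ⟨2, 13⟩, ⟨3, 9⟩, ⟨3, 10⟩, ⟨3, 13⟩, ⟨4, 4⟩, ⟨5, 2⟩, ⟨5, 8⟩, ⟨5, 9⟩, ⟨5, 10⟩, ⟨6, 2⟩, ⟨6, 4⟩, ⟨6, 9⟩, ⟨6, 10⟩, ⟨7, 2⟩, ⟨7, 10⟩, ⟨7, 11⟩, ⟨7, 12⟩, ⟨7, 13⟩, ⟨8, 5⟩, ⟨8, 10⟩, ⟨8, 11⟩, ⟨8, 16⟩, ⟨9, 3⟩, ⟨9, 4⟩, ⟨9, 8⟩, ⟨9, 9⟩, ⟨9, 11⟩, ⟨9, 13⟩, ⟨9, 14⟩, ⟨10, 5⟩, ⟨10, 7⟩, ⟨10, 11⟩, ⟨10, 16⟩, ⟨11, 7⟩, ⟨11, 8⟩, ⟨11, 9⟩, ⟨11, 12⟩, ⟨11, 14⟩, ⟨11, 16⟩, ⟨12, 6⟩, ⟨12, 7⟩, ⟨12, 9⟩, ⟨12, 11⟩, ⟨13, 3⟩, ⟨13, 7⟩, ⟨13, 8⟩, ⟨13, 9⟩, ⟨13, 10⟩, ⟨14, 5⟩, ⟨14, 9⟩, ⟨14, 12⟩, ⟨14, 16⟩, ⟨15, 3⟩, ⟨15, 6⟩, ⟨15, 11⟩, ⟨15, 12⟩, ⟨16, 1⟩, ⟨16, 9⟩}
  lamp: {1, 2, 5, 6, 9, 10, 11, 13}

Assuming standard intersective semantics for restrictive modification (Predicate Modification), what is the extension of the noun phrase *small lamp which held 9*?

⟦which held 9⟧ = {x : ⟨x, 9⟩ ∈ ⟦held⟧} = {1, 2, 3, 5, 6, 9, 11, 12, 13, 14, 16}
⟦lamp⟧ = {1, 2, 5, 6, 9, 10, 11, 13}
… ∩ ⟦which held 9⟧ = {1, 2, 5, 6, 9, 10, 11, 13} ∩ {1, 2, 3, 5, 6, 9, 11, 12, 13, 14, 16} = {1, 2, 5, 6, 9, 11, 13}
… ∩ ⟦small⟧ = {1, 2, 5, 6, 9, 11, 13} ∩ {1, 2, 3, 4, 6, 7, 9, 14} = {1, 2, 6, 9}
So ⟦small lamp which held 9⟧ = {1, 2, 6, 9}.

{1, 2, 6, 9}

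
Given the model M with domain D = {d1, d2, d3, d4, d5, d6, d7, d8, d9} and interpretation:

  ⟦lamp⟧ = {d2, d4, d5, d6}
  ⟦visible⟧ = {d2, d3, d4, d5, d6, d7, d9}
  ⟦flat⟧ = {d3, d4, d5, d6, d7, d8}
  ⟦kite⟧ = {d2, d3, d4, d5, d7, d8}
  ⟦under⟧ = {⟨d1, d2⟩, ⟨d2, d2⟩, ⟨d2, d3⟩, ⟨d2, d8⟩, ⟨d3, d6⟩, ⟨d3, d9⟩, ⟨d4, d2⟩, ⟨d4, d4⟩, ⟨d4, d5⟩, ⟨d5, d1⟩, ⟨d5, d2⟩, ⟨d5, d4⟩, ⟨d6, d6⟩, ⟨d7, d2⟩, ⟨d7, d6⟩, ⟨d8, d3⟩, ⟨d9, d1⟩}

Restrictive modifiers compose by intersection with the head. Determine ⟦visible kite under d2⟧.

{d2, d4, d5, d7}

⟦under d2⟧ = {x : ⟨x, d2⟩ ∈ ⟦under⟧} = {d1, d2, d4, d5, d7}
⟦kite⟧ = {d2, d3, d4, d5, d7, d8}
… ∩ ⟦under d2⟧ = {d2, d3, d4, d5, d7, d8} ∩ {d1, d2, d4, d5, d7} = {d2, d4, d5, d7}
… ∩ ⟦visible⟧ = {d2, d4, d5, d7} ∩ {d2, d3, d4, d5, d6, d7, d9} = {d2, d4, d5, d7}
So ⟦visible kite under d2⟧ = {d2, d4, d5, d7}.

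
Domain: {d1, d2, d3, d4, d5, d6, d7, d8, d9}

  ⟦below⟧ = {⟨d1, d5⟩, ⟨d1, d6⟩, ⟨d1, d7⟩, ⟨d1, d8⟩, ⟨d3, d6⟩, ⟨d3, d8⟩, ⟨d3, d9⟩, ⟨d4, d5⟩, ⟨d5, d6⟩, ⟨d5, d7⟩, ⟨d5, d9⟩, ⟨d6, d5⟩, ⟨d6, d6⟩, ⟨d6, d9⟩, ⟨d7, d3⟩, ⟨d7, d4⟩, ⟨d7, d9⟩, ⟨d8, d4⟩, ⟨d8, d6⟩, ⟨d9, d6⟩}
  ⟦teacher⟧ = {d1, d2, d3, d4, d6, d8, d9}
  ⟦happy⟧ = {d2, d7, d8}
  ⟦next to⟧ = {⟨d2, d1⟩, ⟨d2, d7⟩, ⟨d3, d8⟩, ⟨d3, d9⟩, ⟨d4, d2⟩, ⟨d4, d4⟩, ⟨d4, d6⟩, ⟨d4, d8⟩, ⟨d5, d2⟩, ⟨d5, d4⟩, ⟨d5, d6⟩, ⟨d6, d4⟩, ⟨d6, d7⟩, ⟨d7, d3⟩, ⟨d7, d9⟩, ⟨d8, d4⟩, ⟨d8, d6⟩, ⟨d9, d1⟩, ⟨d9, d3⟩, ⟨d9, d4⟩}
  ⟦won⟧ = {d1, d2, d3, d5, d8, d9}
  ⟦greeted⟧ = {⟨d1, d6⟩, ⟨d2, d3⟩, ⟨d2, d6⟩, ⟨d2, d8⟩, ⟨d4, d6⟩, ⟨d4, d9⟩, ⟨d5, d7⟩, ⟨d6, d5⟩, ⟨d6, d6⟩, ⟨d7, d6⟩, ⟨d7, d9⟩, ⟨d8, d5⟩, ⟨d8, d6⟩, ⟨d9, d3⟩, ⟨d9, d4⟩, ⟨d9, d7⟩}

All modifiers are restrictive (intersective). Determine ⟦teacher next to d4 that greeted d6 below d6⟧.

{d6, d8}

⟦next to d4⟧ = {x : ⟨x, d4⟩ ∈ ⟦next to⟧} = {d4, d5, d6, d8, d9}
⟦that greeted d6⟧ = {x : ⟨x, d6⟩ ∈ ⟦greeted⟧} = {d1, d2, d4, d6, d7, d8}
⟦below d6⟧ = {x : ⟨x, d6⟩ ∈ ⟦below⟧} = {d1, d3, d5, d6, d8, d9}
⟦teacher⟧ = {d1, d2, d3, d4, d6, d8, d9}
… ∩ ⟦next to d4⟧ = {d1, d2, d3, d4, d6, d8, d9} ∩ {d4, d5, d6, d8, d9} = {d4, d6, d8, d9}
… ∩ ⟦that greeted d6⟧ = {d4, d6, d8, d9} ∩ {d1, d2, d4, d6, d7, d8} = {d4, d6, d8}
… ∩ ⟦below d6⟧ = {d4, d6, d8} ∩ {d1, d3, d5, d6, d8, d9} = {d6, d8}
So ⟦teacher next to d4 that greeted d6 below d6⟧ = {d6, d8}.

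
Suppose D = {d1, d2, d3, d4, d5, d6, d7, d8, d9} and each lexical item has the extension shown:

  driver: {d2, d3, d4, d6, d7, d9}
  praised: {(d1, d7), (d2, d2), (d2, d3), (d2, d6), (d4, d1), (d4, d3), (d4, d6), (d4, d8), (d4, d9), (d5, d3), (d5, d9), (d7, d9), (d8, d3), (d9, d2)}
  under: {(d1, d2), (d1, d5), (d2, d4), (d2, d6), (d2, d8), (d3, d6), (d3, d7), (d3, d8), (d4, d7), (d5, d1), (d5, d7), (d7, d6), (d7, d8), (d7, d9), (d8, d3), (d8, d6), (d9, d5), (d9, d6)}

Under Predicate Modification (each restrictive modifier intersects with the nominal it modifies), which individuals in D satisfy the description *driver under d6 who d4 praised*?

⟦under d6⟧ = {x : ⟨x, d6⟩ ∈ ⟦under⟧} = {d2, d3, d7, d8, d9}
⟦who d4 praised⟧ = {x : ⟨d4, x⟩ ∈ ⟦praised⟧} = {d1, d3, d6, d8, d9}
⟦driver⟧ = {d2, d3, d4, d6, d7, d9}
… ∩ ⟦under d6⟧ = {d2, d3, d4, d6, d7, d9} ∩ {d2, d3, d7, d8, d9} = {d2, d3, d7, d9}
… ∩ ⟦who d4 praised⟧ = {d2, d3, d7, d9} ∩ {d1, d3, d6, d8, d9} = {d3, d9}
So ⟦driver under d6 who d4 praised⟧ = {d3, d9}.

{d3, d9}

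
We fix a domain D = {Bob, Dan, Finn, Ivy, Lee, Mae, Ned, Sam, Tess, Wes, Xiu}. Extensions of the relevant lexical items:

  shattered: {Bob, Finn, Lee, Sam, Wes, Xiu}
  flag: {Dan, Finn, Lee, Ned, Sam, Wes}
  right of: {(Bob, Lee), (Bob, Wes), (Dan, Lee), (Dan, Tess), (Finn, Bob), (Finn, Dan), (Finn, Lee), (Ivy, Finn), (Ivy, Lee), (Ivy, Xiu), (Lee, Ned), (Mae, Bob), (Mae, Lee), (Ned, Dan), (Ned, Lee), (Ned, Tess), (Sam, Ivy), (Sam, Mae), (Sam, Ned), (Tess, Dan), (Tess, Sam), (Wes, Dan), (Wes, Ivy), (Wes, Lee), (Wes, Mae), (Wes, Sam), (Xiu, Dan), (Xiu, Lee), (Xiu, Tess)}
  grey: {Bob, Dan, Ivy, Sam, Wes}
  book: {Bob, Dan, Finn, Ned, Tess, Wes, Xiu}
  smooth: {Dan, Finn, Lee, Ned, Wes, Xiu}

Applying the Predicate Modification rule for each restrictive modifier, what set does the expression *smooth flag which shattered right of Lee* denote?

{Finn, Wes}

⟦which shattered⟧ = ⟦shattered⟧ = {Bob, Finn, Lee, Sam, Wes, Xiu}
⟦right of Lee⟧ = {x : ⟨x, Lee⟩ ∈ ⟦right of⟧} = {Bob, Dan, Finn, Ivy, Mae, Ned, Wes, Xiu}
⟦flag⟧ = {Dan, Finn, Lee, Ned, Sam, Wes}
… ∩ ⟦which shattered⟧ = {Dan, Finn, Lee, Ned, Sam, Wes} ∩ {Bob, Finn, Lee, Sam, Wes, Xiu} = {Finn, Lee, Sam, Wes}
… ∩ ⟦right of Lee⟧ = {Finn, Lee, Sam, Wes} ∩ {Bob, Dan, Finn, Ivy, Mae, Ned, Wes, Xiu} = {Finn, Wes}
… ∩ ⟦smooth⟧ = {Finn, Wes} ∩ {Dan, Finn, Lee, Ned, Wes, Xiu} = {Finn, Wes}
So ⟦smooth flag which shattered right of Lee⟧ = {Finn, Wes}.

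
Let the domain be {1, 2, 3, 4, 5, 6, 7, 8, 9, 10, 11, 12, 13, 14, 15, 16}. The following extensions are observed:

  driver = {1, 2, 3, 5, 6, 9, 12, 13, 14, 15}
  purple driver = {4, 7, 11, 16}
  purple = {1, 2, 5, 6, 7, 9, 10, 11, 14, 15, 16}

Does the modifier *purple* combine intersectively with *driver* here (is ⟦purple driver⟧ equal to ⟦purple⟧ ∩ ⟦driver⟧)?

⟦purple⟧ ∩ ⟦driver⟧ = {1, 2, 5, 6, 7, 9, 10, 11, 14, 15, 16} ∩ {1, 2, 3, 5, 6, 9, 12, 13, 14, 15} = {1, 2, 5, 6, 9, 14, 15}
Observed ⟦purple driver⟧ = {4, 7, 11, 16}.
These differ, so the modifier is not intersective in this model.

no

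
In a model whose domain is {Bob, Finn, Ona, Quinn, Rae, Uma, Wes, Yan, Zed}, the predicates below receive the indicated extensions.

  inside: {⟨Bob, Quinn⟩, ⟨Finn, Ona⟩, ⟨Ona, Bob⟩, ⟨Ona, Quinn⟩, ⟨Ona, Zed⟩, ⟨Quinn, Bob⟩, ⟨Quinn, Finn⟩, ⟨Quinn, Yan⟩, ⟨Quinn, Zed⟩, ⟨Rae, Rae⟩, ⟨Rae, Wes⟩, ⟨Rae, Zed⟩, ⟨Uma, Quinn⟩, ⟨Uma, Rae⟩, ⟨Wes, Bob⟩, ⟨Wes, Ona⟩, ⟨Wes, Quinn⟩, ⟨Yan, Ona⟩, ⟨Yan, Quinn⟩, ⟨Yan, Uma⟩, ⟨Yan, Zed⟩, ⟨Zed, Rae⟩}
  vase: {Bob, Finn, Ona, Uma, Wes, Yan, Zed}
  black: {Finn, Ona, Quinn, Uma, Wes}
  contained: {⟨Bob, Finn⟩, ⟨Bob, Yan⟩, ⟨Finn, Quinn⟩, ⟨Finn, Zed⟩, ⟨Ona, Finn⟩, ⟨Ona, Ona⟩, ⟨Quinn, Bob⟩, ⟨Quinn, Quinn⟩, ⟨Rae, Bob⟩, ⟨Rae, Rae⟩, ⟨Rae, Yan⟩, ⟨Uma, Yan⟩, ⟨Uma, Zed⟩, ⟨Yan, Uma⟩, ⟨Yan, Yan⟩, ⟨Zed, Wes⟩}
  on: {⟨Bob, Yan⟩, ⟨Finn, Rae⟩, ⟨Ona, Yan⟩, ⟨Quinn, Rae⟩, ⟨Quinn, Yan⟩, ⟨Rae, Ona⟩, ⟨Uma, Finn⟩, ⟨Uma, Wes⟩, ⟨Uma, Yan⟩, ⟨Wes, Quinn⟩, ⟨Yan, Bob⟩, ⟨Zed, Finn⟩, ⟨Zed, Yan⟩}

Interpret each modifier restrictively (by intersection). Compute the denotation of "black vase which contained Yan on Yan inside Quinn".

{Uma}

⟦which contained Yan⟧ = {x : ⟨x, Yan⟩ ∈ ⟦contained⟧} = {Bob, Rae, Uma, Yan}
⟦on Yan⟧ = {x : ⟨x, Yan⟩ ∈ ⟦on⟧} = {Bob, Ona, Quinn, Uma, Zed}
⟦inside Quinn⟧ = {x : ⟨x, Quinn⟩ ∈ ⟦inside⟧} = {Bob, Ona, Uma, Wes, Yan}
⟦vase⟧ = {Bob, Finn, Ona, Uma, Wes, Yan, Zed}
… ∩ ⟦which contained Yan⟧ = {Bob, Finn, Ona, Uma, Wes, Yan, Zed} ∩ {Bob, Rae, Uma, Yan} = {Bob, Uma, Yan}
… ∩ ⟦on Yan⟧ = {Bob, Uma, Yan} ∩ {Bob, Ona, Quinn, Uma, Zed} = {Bob, Uma}
… ∩ ⟦inside Quinn⟧ = {Bob, Uma} ∩ {Bob, Ona, Uma, Wes, Yan} = {Bob, Uma}
… ∩ ⟦black⟧ = {Bob, Uma} ∩ {Finn, Ona, Quinn, Uma, Wes} = {Uma}
So ⟦black vase which contained Yan on Yan inside Quinn⟧ = {Uma}.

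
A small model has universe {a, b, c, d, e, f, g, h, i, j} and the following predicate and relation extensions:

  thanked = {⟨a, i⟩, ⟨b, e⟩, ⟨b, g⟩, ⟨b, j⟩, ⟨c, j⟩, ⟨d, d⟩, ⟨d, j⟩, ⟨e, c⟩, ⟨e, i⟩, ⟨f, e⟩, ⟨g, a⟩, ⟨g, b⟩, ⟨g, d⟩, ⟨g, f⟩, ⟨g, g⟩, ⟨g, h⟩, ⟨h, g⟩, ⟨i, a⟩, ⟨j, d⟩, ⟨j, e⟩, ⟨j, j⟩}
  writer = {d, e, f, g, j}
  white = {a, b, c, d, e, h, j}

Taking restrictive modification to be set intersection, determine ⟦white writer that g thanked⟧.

{d}

⟦that g thanked⟧ = {x : ⟨g, x⟩ ∈ ⟦thanked⟧} = {a, b, d, f, g, h}
⟦writer⟧ = {d, e, f, g, j}
… ∩ ⟦that g thanked⟧ = {d, e, f, g, j} ∩ {a, b, d, f, g, h} = {d, f, g}
… ∩ ⟦white⟧ = {d, f, g} ∩ {a, b, c, d, e, h, j} = {d}
So ⟦white writer that g thanked⟧ = {d}.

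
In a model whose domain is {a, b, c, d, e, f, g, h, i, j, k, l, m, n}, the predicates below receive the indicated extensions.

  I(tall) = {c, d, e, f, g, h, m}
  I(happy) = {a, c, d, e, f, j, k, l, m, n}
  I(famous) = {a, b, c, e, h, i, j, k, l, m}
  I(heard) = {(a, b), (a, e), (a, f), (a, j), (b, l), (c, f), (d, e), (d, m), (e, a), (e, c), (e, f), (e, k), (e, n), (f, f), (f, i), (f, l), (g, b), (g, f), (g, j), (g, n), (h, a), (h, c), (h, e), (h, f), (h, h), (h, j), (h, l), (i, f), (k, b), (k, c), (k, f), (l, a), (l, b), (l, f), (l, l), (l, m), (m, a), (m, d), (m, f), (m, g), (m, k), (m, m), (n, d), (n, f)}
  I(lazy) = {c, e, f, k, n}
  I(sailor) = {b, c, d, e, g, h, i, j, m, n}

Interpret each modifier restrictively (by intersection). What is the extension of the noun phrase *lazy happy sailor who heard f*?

⟦who heard f⟧ = {x : ⟨x, f⟩ ∈ ⟦heard⟧} = {a, c, e, f, g, h, i, k, l, m, n}
⟦sailor⟧ = {b, c, d, e, g, h, i, j, m, n}
… ∩ ⟦who heard f⟧ = {b, c, d, e, g, h, i, j, m, n} ∩ {a, c, e, f, g, h, i, k, l, m, n} = {c, e, g, h, i, m, n}
… ∩ ⟦lazy⟧ = {c, e, g, h, i, m, n} ∩ {c, e, f, k, n} = {c, e, n}
… ∩ ⟦happy⟧ = {c, e, n} ∩ {a, c, d, e, f, j, k, l, m, n} = {c, e, n}
So ⟦lazy happy sailor who heard f⟧ = {c, e, n}.

{c, e, n}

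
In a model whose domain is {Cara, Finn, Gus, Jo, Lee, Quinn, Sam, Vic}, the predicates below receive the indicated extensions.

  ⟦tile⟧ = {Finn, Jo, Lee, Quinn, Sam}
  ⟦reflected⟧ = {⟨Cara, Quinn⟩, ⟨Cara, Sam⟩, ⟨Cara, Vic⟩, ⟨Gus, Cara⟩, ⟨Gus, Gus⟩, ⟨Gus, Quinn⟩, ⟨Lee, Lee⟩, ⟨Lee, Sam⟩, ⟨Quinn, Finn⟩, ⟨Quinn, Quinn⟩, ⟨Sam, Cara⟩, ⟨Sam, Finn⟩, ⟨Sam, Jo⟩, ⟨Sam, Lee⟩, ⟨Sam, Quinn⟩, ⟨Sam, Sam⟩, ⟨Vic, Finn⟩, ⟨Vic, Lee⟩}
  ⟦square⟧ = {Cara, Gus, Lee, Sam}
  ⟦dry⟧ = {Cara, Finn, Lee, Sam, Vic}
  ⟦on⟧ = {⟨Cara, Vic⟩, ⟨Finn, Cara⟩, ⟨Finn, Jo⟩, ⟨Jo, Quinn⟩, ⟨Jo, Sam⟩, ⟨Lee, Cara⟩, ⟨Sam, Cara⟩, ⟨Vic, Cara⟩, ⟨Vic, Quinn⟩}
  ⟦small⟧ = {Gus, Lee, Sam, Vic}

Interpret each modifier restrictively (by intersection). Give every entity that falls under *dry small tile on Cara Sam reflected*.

⟦on Cara⟧ = {x : ⟨x, Cara⟩ ∈ ⟦on⟧} = {Finn, Lee, Sam, Vic}
⟦Sam reflected⟧ = {x : ⟨Sam, x⟩ ∈ ⟦reflected⟧} = {Cara, Finn, Jo, Lee, Quinn, Sam}
⟦tile⟧ = {Finn, Jo, Lee, Quinn, Sam}
… ∩ ⟦on Cara⟧ = {Finn, Jo, Lee, Quinn, Sam} ∩ {Finn, Lee, Sam, Vic} = {Finn, Lee, Sam}
… ∩ ⟦Sam reflected⟧ = {Finn, Lee, Sam} ∩ {Cara, Finn, Jo, Lee, Quinn, Sam} = {Finn, Lee, Sam}
… ∩ ⟦dry⟧ = {Finn, Lee, Sam} ∩ {Cara, Finn, Lee, Sam, Vic} = {Finn, Lee, Sam}
… ∩ ⟦small⟧ = {Finn, Lee, Sam} ∩ {Gus, Lee, Sam, Vic} = {Lee, Sam}
So ⟦dry small tile on Cara Sam reflected⟧ = {Lee, Sam}.

{Lee, Sam}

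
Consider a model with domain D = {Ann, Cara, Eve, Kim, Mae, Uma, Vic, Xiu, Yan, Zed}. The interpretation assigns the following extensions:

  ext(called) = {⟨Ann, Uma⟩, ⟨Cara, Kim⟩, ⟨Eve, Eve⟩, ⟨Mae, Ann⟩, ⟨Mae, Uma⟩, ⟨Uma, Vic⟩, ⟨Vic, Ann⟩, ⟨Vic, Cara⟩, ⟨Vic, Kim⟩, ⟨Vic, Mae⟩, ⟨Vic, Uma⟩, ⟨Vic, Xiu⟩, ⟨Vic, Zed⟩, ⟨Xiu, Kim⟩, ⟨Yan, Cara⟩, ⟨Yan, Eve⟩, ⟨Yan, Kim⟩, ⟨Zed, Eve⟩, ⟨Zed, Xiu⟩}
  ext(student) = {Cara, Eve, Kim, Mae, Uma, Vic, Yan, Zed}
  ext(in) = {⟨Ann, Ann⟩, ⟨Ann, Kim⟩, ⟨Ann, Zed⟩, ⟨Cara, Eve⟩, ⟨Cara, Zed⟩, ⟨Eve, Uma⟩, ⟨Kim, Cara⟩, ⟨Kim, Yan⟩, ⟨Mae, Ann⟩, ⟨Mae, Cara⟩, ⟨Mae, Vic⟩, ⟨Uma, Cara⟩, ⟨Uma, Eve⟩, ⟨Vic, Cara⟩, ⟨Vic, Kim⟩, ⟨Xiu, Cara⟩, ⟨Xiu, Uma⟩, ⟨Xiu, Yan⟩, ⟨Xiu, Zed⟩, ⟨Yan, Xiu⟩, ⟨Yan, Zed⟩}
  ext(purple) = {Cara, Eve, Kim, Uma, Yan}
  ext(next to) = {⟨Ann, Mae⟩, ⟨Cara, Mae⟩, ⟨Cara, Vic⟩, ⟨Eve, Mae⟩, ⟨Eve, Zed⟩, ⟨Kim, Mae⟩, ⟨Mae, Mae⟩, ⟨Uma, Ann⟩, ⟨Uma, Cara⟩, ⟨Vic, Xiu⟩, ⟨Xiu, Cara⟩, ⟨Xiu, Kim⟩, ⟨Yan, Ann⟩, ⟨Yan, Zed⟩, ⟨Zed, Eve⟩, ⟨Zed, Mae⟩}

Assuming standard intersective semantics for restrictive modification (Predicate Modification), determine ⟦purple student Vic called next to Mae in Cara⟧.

{Kim}

⟦Vic called⟧ = {x : ⟨Vic, x⟩ ∈ ⟦called⟧} = {Ann, Cara, Kim, Mae, Uma, Xiu, Zed}
⟦next to Mae⟧ = {x : ⟨x, Mae⟩ ∈ ⟦next to⟧} = {Ann, Cara, Eve, Kim, Mae, Zed}
⟦in Cara⟧ = {x : ⟨x, Cara⟩ ∈ ⟦in⟧} = {Kim, Mae, Uma, Vic, Xiu}
⟦student⟧ = {Cara, Eve, Kim, Mae, Uma, Vic, Yan, Zed}
… ∩ ⟦Vic called⟧ = {Cara, Eve, Kim, Mae, Uma, Vic, Yan, Zed} ∩ {Ann, Cara, Kim, Mae, Uma, Xiu, Zed} = {Cara, Kim, Mae, Uma, Zed}
… ∩ ⟦next to Mae⟧ = {Cara, Kim, Mae, Uma, Zed} ∩ {Ann, Cara, Eve, Kim, Mae, Zed} = {Cara, Kim, Mae, Zed}
… ∩ ⟦in Cara⟧ = {Cara, Kim, Mae, Zed} ∩ {Kim, Mae, Uma, Vic, Xiu} = {Kim, Mae}
… ∩ ⟦purple⟧ = {Kim, Mae} ∩ {Cara, Eve, Kim, Uma, Yan} = {Kim}
So ⟦purple student Vic called next to Mae in Cara⟧ = {Kim}.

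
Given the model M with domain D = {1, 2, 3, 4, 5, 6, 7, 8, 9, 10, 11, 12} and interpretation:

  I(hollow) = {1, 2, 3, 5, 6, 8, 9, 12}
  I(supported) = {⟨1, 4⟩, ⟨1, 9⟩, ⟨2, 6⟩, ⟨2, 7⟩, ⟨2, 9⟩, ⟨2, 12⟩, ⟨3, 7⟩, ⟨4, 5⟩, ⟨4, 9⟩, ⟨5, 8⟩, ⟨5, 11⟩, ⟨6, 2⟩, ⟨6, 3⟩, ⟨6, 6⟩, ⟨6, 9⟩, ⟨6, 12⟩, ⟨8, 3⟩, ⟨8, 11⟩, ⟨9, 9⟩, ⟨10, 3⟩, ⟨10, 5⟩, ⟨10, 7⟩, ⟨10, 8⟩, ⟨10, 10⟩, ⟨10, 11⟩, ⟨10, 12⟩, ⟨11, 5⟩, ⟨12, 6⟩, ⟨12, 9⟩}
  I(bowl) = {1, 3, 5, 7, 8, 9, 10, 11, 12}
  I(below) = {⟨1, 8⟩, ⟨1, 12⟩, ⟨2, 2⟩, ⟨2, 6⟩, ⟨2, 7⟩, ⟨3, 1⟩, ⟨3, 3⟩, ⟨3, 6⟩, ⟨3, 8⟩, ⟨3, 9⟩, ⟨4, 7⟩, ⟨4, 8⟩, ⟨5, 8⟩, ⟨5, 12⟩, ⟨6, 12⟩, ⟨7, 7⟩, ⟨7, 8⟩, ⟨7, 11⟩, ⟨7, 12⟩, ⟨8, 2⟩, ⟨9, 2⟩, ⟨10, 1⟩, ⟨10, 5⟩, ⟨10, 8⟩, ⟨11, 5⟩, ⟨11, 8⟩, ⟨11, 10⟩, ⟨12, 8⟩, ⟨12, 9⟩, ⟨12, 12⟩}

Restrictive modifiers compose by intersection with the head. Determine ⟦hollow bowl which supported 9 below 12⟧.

⟦which supported 9⟧ = {x : ⟨x, 9⟩ ∈ ⟦supported⟧} = {1, 2, 4, 6, 9, 12}
⟦below 12⟧ = {x : ⟨x, 12⟩ ∈ ⟦below⟧} = {1, 5, 6, 7, 12}
⟦bowl⟧ = {1, 3, 5, 7, 8, 9, 10, 11, 12}
… ∩ ⟦which supported 9⟧ = {1, 3, 5, 7, 8, 9, 10, 11, 12} ∩ {1, 2, 4, 6, 9, 12} = {1, 9, 12}
… ∩ ⟦below 12⟧ = {1, 9, 12} ∩ {1, 5, 6, 7, 12} = {1, 12}
… ∩ ⟦hollow⟧ = {1, 12} ∩ {1, 2, 3, 5, 6, 8, 9, 12} = {1, 12}
So ⟦hollow bowl which supported 9 below 12⟧ = {1, 12}.

{1, 12}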